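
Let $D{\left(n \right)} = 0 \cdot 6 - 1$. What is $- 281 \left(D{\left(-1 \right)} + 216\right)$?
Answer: $-60415$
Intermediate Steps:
$D{\left(n \right)} = -1$ ($D{\left(n \right)} = 0 - 1 = -1$)
$- 281 \left(D{\left(-1 \right)} + 216\right) = - 281 \left(-1 + 216\right) = \left(-281\right) 215 = -60415$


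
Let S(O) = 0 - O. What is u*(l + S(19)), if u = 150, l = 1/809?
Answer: -2305500/809 ≈ -2849.8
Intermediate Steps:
l = 1/809 ≈ 0.0012361
S(O) = -O
u*(l + S(19)) = 150*(1/809 - 1*19) = 150*(1/809 - 19) = 150*(-15370/809) = -2305500/809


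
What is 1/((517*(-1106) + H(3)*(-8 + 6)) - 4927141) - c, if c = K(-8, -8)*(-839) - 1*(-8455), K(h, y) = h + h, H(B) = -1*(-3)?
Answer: -120311505172/5498949 ≈ -21879.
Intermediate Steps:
H(B) = 3
K(h, y) = 2*h
c = 21879 (c = (2*(-8))*(-839) - 1*(-8455) = -16*(-839) + 8455 = 13424 + 8455 = 21879)
1/((517*(-1106) + H(3)*(-8 + 6)) - 4927141) - c = 1/((517*(-1106) + 3*(-8 + 6)) - 4927141) - 1*21879 = 1/((-571802 + 3*(-2)) - 4927141) - 21879 = 1/((-571802 - 6) - 4927141) - 21879 = 1/(-571808 - 4927141) - 21879 = 1/(-5498949) - 21879 = -1/5498949 - 21879 = -120311505172/5498949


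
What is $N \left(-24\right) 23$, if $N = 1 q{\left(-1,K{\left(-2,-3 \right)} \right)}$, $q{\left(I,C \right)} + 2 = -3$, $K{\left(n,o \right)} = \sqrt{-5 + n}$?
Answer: $2760$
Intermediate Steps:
$q{\left(I,C \right)} = -5$ ($q{\left(I,C \right)} = -2 - 3 = -5$)
$N = -5$ ($N = 1 \left(-5\right) = -5$)
$N \left(-24\right) 23 = \left(-5\right) \left(-24\right) 23 = 120 \cdot 23 = 2760$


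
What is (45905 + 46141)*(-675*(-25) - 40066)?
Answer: -2134638786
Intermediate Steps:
(45905 + 46141)*(-675*(-25) - 40066) = 92046*(16875 - 40066) = 92046*(-23191) = -2134638786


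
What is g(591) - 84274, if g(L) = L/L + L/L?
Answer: -84272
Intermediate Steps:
g(L) = 2 (g(L) = 1 + 1 = 2)
g(591) - 84274 = 2 - 84274 = -84272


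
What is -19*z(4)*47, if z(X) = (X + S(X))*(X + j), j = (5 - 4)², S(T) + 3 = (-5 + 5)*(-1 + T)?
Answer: -4465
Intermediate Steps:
S(T) = -3 (S(T) = -3 + (-5 + 5)*(-1 + T) = -3 + 0*(-1 + T) = -3 + 0 = -3)
j = 1 (j = 1² = 1)
z(X) = (1 + X)*(-3 + X) (z(X) = (X - 3)*(X + 1) = (-3 + X)*(1 + X) = (1 + X)*(-3 + X))
-19*z(4)*47 = -19*(-3 + 4² - 2*4)*47 = -19*(-3 + 16 - 8)*47 = -19*5*47 = -95*47 = -4465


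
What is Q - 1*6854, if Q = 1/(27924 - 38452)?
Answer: -72158913/10528 ≈ -6854.0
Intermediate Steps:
Q = -1/10528 (Q = 1/(-10528) = -1/10528 ≈ -9.4985e-5)
Q - 1*6854 = -1/10528 - 1*6854 = -1/10528 - 6854 = -72158913/10528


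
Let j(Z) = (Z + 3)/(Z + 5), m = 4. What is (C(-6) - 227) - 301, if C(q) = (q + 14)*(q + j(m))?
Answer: -5128/9 ≈ -569.78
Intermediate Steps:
j(Z) = (3 + Z)/(5 + Z)
C(q) = (14 + q)*(7/9 + q) (C(q) = (q + 14)*(q + (3 + 4)/(5 + 4)) = (14 + q)*(q + 7/9) = (14 + q)*(7/9 + q))
(C(-6) - 227) - 301 = ((98/9 + (-6)**2 + (133/9)*(-6)) - 227) - 301 = ((98/9 + 36 - 266/3) - 227) - 301 = (-376/9 - 227) - 301 = -2419/9 - 301 = -5128/9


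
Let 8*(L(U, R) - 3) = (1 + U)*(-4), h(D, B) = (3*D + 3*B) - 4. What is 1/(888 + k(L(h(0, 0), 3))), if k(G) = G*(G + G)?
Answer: 2/1857 ≈ 0.0010770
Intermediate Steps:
h(D, B) = -4 + 3*B + 3*D (h(D, B) = (3*B + 3*D) - 4 = -4 + 3*B + 3*D)
L(U, R) = 5/2 - U/2 (L(U, R) = 3 + ((1 + U)*(-4))/8 = 3 + (-4 - 4*U)/8 = 3 + (-1/2 - U/2) = 5/2 - U/2)
k(G) = 2*G**2 (k(G) = G*(2*G) = 2*G**2)
1/(888 + k(L(h(0, 0), 3))) = 1/(888 + 2*(5/2 - (-4 + 3*0 + 3*0)/2)**2) = 1/(888 + 2*(5/2 - (-4 + 0 + 0)/2)**2) = 1/(888 + 2*(5/2 - 1/2*(-4))**2) = 1/(888 + 2*(5/2 + 2)**2) = 1/(888 + 2*(9/2)**2) = 1/(888 + 2*(81/4)) = 1/(888 + 81/2) = 1/(1857/2) = 2/1857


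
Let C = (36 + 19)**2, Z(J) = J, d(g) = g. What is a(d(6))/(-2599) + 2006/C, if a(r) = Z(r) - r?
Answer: 2006/3025 ≈ 0.66314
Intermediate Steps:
C = 3025 (C = 55**2 = 3025)
a(r) = 0 (a(r) = r - r = 0)
a(d(6))/(-2599) + 2006/C = 0/(-2599) + 2006/3025 = 0*(-1/2599) + 2006*(1/3025) = 0 + 2006/3025 = 2006/3025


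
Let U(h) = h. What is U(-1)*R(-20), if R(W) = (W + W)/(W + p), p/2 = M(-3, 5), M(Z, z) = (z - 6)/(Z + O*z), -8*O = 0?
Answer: -60/29 ≈ -2.0690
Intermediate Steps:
O = 0 (O = -1/8*0 = 0)
M(Z, z) = (-6 + z)/Z (M(Z, z) = (z - 6)/(Z + 0*z) = (-6 + z)/(Z + 0) = (-6 + z)/Z)
p = 2/3 (p = 2*((-6 + 5)/(-3)) = 2*(-1/3*(-1)) = 2*(1/3) = 2/3 ≈ 0.66667)
R(W) = 2*W/(2/3 + W) (R(W) = (W + W)/(W + 2/3) = (2*W)/(2/3 + W) = 2*W/(2/3 + W))
U(-1)*R(-20) = -6*(-20)/(2 + 3*(-20)) = -6*(-20)/(2 - 60) = -6*(-20)/(-58) = -6*(-20)*(-1)/58 = -1*60/29 = -60/29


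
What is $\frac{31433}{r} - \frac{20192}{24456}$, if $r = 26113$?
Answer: $\frac{30181469}{79827441} \approx 0.37808$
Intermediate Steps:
$\frac{31433}{r} - \frac{20192}{24456} = \frac{31433}{26113} - \frac{20192}{24456} = 31433 \cdot \frac{1}{26113} - \frac{2524}{3057} = \frac{31433}{26113} - \frac{2524}{3057} = \frac{30181469}{79827441}$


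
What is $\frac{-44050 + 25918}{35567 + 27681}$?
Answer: $- \frac{4533}{15812} \approx -0.28668$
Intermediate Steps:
$\frac{-44050 + 25918}{35567 + 27681} = - \frac{18132}{63248} = \left(-18132\right) \frac{1}{63248} = - \frac{4533}{15812}$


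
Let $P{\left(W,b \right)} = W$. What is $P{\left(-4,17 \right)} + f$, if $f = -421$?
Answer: $-425$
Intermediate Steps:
$P{\left(-4,17 \right)} + f = -4 - 421 = -425$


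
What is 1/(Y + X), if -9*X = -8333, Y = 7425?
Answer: 9/75158 ≈ 0.00011975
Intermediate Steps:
X = 8333/9 (X = -⅑*(-8333) = 8333/9 ≈ 925.89)
1/(Y + X) = 1/(7425 + 8333/9) = 1/(75158/9) = 9/75158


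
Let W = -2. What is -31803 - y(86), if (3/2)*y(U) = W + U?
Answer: -31859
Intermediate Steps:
y(U) = -4/3 + 2*U/3 (y(U) = 2*(-2 + U)/3 = -4/3 + 2*U/3)
-31803 - y(86) = -31803 - (-4/3 + (⅔)*86) = -31803 - (-4/3 + 172/3) = -31803 - 1*56 = -31803 - 56 = -31859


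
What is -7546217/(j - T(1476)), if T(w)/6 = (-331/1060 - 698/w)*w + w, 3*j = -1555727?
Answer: 857034645/59111459 ≈ 14.499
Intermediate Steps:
j = -1555727/3 (j = (⅓)*(-1555727) = -1555727/3 ≈ -5.1858e+5)
T(w) = 6*w + 6*w*(-331/1060 - 698/w) (T(w) = 6*((-331/1060 - 698/w)*w + w) = 6*(w*(-331/1060 - 698/w) + w) = 6*(w + w*(-331/1060 - 698/w)) = 6*w + 6*w*(-331/1060 - 698/w))
-7546217/(j - T(1476)) = -7546217/(-1555727/3 - (-4188 + (2187/530)*1476)) = -7546217/(-1555727/3 - (-4188 + 1614006/265)) = -7546217/(-1555727/3 - 1*504186/265) = -7546217/(-1555727/3 - 504186/265) = -7546217/(-413780213/795) = -7546217*(-795/413780213) = 857034645/59111459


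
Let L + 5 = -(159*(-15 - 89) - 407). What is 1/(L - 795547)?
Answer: -1/778609 ≈ -1.2843e-6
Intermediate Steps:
L = 16938 (L = -5 - (159*(-15 - 89) - 407) = -5 - (159*(-104) - 407) = -5 - (-16536 - 407) = -5 - 1*(-16943) = -5 + 16943 = 16938)
1/(L - 795547) = 1/(16938 - 795547) = 1/(-778609) = -1/778609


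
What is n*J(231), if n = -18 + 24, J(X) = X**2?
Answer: 320166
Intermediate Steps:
n = 6
n*J(231) = 6*231**2 = 6*53361 = 320166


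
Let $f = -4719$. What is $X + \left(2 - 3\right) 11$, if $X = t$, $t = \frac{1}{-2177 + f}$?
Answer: $- \frac{75857}{6896} \approx -11.0$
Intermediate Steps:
$t = - \frac{1}{6896}$ ($t = \frac{1}{-2177 - 4719} = \frac{1}{-6896} = - \frac{1}{6896} \approx -0.00014501$)
$X = - \frac{1}{6896} \approx -0.00014501$
$X + \left(2 - 3\right) 11 = - \frac{1}{6896} + \left(2 - 3\right) 11 = - \frac{1}{6896} - 11 = - \frac{75857}{6896}$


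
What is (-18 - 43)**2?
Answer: 3721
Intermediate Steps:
(-18 - 43)**2 = (-61)**2 = 3721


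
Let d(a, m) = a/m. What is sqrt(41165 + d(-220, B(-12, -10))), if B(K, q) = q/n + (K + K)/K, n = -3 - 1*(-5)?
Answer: sqrt(371145)/3 ≈ 203.07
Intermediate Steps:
n = 2 (n = -3 + 5 = 2)
B(K, q) = 2 + q/2 (B(K, q) = q/2 + (K + K)/K = q*(1/2) + (2*K)/K = q/2 + 2 = 2 + q/2)
sqrt(41165 + d(-220, B(-12, -10))) = sqrt(41165 - 220/(2 + (1/2)*(-10))) = sqrt(41165 - 220/(2 - 5)) = sqrt(41165 - 220/(-3)) = sqrt(41165 - 220*(-1/3)) = sqrt(41165 + 220/3) = sqrt(123715/3) = sqrt(371145)/3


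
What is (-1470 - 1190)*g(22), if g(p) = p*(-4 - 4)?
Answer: 468160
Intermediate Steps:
g(p) = -8*p (g(p) = p*(-8) = -8*p)
(-1470 - 1190)*g(22) = (-1470 - 1190)*(-8*22) = -2660*(-176) = 468160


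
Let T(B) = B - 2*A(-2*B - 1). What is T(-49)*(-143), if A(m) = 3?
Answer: 7865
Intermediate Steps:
T(B) = -6 + B (T(B) = B - 2*3 = B - 6 = -6 + B)
T(-49)*(-143) = (-6 - 49)*(-143) = -55*(-143) = 7865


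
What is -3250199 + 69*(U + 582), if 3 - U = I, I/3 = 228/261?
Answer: -93090430/29 ≈ -3.2100e+6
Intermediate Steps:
I = 76/29 (I = 3*(228/261) = 3*(228*(1/261)) = 3*(76/87) = 76/29 ≈ 2.6207)
U = 11/29 (U = 3 - 1*76/29 = 3 - 76/29 = 11/29 ≈ 0.37931)
-3250199 + 69*(U + 582) = -3250199 + 69*(11/29 + 582) = -3250199 + 69*(16889/29) = -3250199 + 1165341/29 = -93090430/29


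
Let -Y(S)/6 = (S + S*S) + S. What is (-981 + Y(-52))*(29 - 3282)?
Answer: 53937993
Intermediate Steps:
Y(S) = -12*S - 6*S² (Y(S) = -6*((S + S*S) + S) = -6*((S + S²) + S) = -6*(S² + 2*S) = -12*S - 6*S²)
(-981 + Y(-52))*(29 - 3282) = (-981 - 6*(-52)*(2 - 52))*(29 - 3282) = (-981 - 6*(-52)*(-50))*(-3253) = (-981 - 15600)*(-3253) = -16581*(-3253) = 53937993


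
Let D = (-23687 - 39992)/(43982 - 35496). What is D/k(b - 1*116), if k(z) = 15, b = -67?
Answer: -63679/127290 ≈ -0.50027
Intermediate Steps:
D = -63679/8486 ≈ -7.5040
D/k(b - 1*116) = -63679/8486/15 = -63679/8486*1/15 = -63679/127290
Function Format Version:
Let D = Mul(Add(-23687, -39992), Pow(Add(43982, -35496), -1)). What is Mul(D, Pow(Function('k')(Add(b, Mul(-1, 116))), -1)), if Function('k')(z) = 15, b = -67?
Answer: Rational(-63679, 127290) ≈ -0.50027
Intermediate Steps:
D = Rational(-63679, 8486) (D = Mul(-63679, Pow(8486, -1)) = Mul(-63679, Rational(1, 8486)) = Rational(-63679, 8486) ≈ -7.5040)
Mul(D, Pow(Function('k')(Add(b, Mul(-1, 116))), -1)) = Mul(Rational(-63679, 8486), Pow(15, -1)) = Mul(Rational(-63679, 8486), Rational(1, 15)) = Rational(-63679, 127290)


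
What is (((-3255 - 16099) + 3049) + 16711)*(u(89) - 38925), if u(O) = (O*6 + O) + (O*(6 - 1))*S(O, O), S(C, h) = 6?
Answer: -14466592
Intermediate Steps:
u(O) = 37*O (u(O) = (O*6 + O) + (O*(6 - 1))*6 = (6*O + O) + (O*5)*6 = 7*O + (5*O)*6 = 7*O + 30*O = 37*O)
(((-3255 - 16099) + 3049) + 16711)*(u(89) - 38925) = (((-3255 - 16099) + 3049) + 16711)*(37*89 - 38925) = ((-19354 + 3049) + 16711)*(3293 - 38925) = (-16305 + 16711)*(-35632) = 406*(-35632) = -14466592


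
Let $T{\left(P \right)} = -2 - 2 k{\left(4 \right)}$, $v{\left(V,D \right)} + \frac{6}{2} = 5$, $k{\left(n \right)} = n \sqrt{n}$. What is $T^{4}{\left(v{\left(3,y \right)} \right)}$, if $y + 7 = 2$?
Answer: $104976$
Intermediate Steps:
$k{\left(n \right)} = n^{\frac{3}{2}}$
$y = -5$ ($y = -7 + 2 = -5$)
$v{\left(V,D \right)} = 2$ ($v{\left(V,D \right)} = -3 + 5 = 2$)
$T{\left(P \right)} = -18$ ($T{\left(P \right)} = -2 - 2 \cdot 4^{\frac{3}{2}} = -2 - 16 = -18$)
$T^{4}{\left(v{\left(3,y \right)} \right)} = \left(-18\right)^{4} = 104976$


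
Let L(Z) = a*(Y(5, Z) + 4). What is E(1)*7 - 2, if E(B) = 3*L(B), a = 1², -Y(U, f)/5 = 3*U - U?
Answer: -968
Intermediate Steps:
Y(U, f) = -10*U (Y(U, f) = -5*(3*U - U) = -10*U)
a = 1
L(Z) = -46 (L(Z) = 1*(-10*5 + 4) = 1*(-50 + 4) = 1*(-46) = -46)
E(B) = -138 (E(B) = 3*(-46) = -138)
E(1)*7 - 2 = -138*7 - 2 = -966 - 2 = -968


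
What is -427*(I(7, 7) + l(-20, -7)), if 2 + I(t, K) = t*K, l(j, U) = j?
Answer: -11529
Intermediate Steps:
I(t, K) = -2 + K*t (I(t, K) = -2 + t*K = -2 + K*t)
-427*(I(7, 7) + l(-20, -7)) = -427*((-2 + 7*7) - 20) = -427*((-2 + 49) - 20) = -427*(47 - 20) = -427*27 = -11529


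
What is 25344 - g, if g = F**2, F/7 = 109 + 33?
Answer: -962692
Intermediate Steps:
F = 994 (F = 7*(109 + 33) = 7*142 = 994)
g = 988036 (g = 994**2 = 988036)
25344 - g = 25344 - 1*988036 = 25344 - 988036 = -962692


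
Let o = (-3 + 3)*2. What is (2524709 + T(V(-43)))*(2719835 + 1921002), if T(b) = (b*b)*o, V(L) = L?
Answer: 11716762941433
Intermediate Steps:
o = 0 (o = 0*2 = 0)
T(b) = 0 (T(b) = (b*b)*0 = b**2*0 = 0)
(2524709 + T(V(-43)))*(2719835 + 1921002) = (2524709 + 0)*(2719835 + 1921002) = 2524709*4640837 = 11716762941433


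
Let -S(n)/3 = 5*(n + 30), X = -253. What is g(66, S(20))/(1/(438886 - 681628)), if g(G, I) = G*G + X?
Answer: -995970426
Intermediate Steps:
S(n) = -450 - 15*n (S(n) = -15*(n + 30) = -15*(30 + n) = -3*(150 + 5*n) = -450 - 15*n)
g(G, I) = -253 + G² (g(G, I) = G*G - 253 = G² - 253 = -253 + G²)
g(66, S(20))/(1/(438886 - 681628)) = (-253 + 66²)/(1/(438886 - 681628)) = (-253 + 4356)/(1/(-242742)) = 4103/(-1/242742) = 4103*(-242742) = -995970426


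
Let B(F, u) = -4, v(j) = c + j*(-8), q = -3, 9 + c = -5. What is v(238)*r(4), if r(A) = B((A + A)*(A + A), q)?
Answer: 7672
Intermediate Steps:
c = -14 (c = -9 - 5 = -14)
v(j) = -14 - 8*j (v(j) = -14 + j*(-8) = -14 - 8*j)
r(A) = -4
v(238)*r(4) = (-14 - 8*238)*(-4) = (-14 - 1904)*(-4) = -1918*(-4) = 7672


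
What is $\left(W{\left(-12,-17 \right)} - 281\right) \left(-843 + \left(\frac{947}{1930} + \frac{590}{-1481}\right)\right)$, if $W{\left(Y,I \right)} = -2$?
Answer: $\frac{681834272389}{2858330} \approx 2.3854 \cdot 10^{5}$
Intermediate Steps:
$\left(W{\left(-12,-17 \right)} - 281\right) \left(-843 + \left(\frac{947}{1930} + \frac{590}{-1481}\right)\right) = \left(-2 - 281\right) \left(-843 + \left(\frac{947}{1930} + \frac{590}{-1481}\right)\right) = - 283 \left(-843 + \left(947 \cdot \frac{1}{1930} + 590 \left(- \frac{1}{1481}\right)\right)\right) = - 283 \left(-843 + \left(\frac{947}{1930} - \frac{590}{1481}\right)\right) = - 283 \left(-843 + \frac{263807}{2858330}\right) = \left(-283\right) \left(- \frac{2409308383}{2858330}\right) = \frac{681834272389}{2858330}$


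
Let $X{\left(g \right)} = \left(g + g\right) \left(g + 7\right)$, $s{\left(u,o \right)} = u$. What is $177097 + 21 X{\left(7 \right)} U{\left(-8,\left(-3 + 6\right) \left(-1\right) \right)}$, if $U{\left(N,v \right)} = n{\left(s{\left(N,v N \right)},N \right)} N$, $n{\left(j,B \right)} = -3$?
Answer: $275881$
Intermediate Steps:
$X{\left(g \right)} = 2 g \left(7 + g\right)$
$U{\left(N,v \right)} = - 3 N$
$177097 + 21 X{\left(7 \right)} U{\left(-8,\left(-3 + 6\right) \left(-1\right) \right)} = 177097 + 21 \cdot 2 \cdot 7 \left(7 + 7\right) \left(\left(-3\right) \left(-8\right)\right) = 177097 + 21 \cdot 2 \cdot 7 \cdot 14 \cdot 24 = 177097 + 21 \cdot 196 \cdot 24 = 177097 + 4116 \cdot 24 = 177097 + 98784 = 275881$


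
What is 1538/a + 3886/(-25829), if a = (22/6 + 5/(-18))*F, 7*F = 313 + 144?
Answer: 4897020230/720035033 ≈ 6.8011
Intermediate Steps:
F = 457/7 (F = (313 + 144)/7 = (⅐)*457 = 457/7 ≈ 65.286)
a = 27877/126 (a = (22/6 + 5/(-18))*(457/7) = (22*(⅙) + 5*(-1/18))*(457/7) = (11/3 - 5/18)*(457/7) = (61/18)*(457/7) = 27877/126 ≈ 221.25)
1538/a + 3886/(-25829) = 1538/(27877/126) + 3886/(-25829) = 1538*(126/27877) + 3886*(-1/25829) = 193788/27877 - 3886/25829 = 4897020230/720035033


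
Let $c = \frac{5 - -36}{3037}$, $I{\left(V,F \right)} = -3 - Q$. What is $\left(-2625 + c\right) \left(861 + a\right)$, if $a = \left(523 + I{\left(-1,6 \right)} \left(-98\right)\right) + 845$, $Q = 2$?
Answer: $- \frac{21676096396}{3037} \approx -7.1373 \cdot 10^{6}$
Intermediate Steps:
$I{\left(V,F \right)} = -5$ ($I{\left(V,F \right)} = -3 - 2 = -5$)
$c = \frac{41}{3037}$ ($c = \left(5 + 36\right) \frac{1}{3037} = 41 \cdot \frac{1}{3037} = \frac{41}{3037} \approx 0.0135$)
$a = 1858$ ($a = \left(523 - -490\right) + 845 = \left(523 + 490\right) + 845 = 1013 + 845 = 1858$)
$\left(-2625 + c\right) \left(861 + a\right) = \left(-2625 + \frac{41}{3037}\right) \left(861 + 1858\right) = \left(- \frac{7972084}{3037}\right) 2719 = - \frac{21676096396}{3037}$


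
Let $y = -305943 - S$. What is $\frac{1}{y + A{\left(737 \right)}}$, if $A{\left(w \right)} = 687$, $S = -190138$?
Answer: $- \frac{1}{115118} \approx -8.6867 \cdot 10^{-6}$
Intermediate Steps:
$y = -115805$ ($y = -305943 - -190138 = -305943 + 190138 = -115805$)
$\frac{1}{y + A{\left(737 \right)}} = \frac{1}{-115805 + 687} = \frac{1}{-115118} = - \frac{1}{115118}$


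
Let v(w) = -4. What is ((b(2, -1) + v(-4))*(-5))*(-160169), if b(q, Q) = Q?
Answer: -4004225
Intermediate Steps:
((b(2, -1) + v(-4))*(-5))*(-160169) = ((-1 - 4)*(-5))*(-160169) = -5*(-5)*(-160169) = 25*(-160169) = -4004225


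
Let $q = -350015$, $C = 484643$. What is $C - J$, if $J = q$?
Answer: $834658$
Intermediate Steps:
$J = -350015$
$C - J = 484643 - -350015 = 484643 + 350015 = 834658$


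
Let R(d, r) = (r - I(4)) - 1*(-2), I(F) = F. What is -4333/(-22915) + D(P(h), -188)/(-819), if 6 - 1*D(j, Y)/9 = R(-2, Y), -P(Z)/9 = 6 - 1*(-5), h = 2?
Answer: -585291/297895 ≈ -1.9648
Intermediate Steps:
P(Z) = -99 (P(Z) = -9*(6 - 1*(-5)) = -9*(6 + 5) = -9*11 = -99)
R(d, r) = -2 + r (R(d, r) = (r - 1*4) - 1*(-2) = (r - 4) + 2 = (-4 + r) + 2 = -2 + r)
D(j, Y) = 72 - 9*Y (D(j, Y) = 54 - 9*(-2 + Y) = 54 + (18 - 9*Y) = 72 - 9*Y)
-4333/(-22915) + D(P(h), -188)/(-819) = -4333/(-22915) + (72 - 9*(-188))/(-819) = -4333*(-1/22915) + (72 + 1692)*(-1/819) = 4333/22915 + 1764*(-1/819) = 4333/22915 - 28/13 = -585291/297895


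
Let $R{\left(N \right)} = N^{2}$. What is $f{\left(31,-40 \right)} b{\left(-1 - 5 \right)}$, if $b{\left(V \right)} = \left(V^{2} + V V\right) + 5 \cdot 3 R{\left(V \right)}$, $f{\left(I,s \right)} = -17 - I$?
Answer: $-29376$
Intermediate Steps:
$b{\left(V \right)} = 17 V^{2}$ ($b{\left(V \right)} = \left(V^{2} + V V\right) + 5 \cdot 3 V^{2} = \left(V^{2} + V^{2}\right) + 15 V^{2} = 2 V^{2} + 15 V^{2} = 17 V^{2}$)
$f{\left(31,-40 \right)} b{\left(-1 - 5 \right)} = \left(-17 - 31\right) 17 \left(-1 - 5\right)^{2} = - 48 \cdot 17 \left(-6\right)^{2} = - 48 \cdot 17 \cdot 36 = \left(-48\right) 612 = -29376$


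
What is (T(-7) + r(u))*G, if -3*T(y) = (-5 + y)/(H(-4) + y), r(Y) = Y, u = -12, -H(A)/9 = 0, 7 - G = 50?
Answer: 3784/7 ≈ 540.57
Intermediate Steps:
G = -43 (G = 7 - 1*50 = 7 - 50 = -43)
H(A) = 0 (H(A) = -9*0 = 0)
T(y) = -(-5 + y)/(3*y) (T(y) = -(-5 + y)/(3*(0 + y)) = -(-5 + y)/(3*y))
(T(-7) + r(u))*G = ((1/3)*(5 - 1*(-7))/(-7) - 12)*(-43) = ((1/3)*(-1/7)*(5 + 7) - 12)*(-43) = ((1/3)*(-1/7)*12 - 12)*(-43) = (-4/7 - 12)*(-43) = -88/7*(-43) = 3784/7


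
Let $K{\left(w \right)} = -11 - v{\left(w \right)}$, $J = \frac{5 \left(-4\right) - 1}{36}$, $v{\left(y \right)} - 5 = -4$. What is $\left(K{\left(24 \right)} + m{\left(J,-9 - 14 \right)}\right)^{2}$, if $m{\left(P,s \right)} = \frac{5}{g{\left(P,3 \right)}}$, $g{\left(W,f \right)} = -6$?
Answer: $\frac{5929}{36} \approx 164.69$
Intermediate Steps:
$v{\left(y \right)} = 1$ ($v{\left(y \right)} = 5 - 4 = 1$)
$J = - \frac{7}{12}$ ($J = \left(-20 - 1\right) \frac{1}{36} = \left(-21\right) \frac{1}{36} = - \frac{7}{12} \approx -0.58333$)
$K{\left(w \right)} = -12$ ($K{\left(w \right)} = -11 - 1 = -12$)
$m{\left(P,s \right)} = - \frac{5}{6}$ ($m{\left(P,s \right)} = \frac{5}{-6} = 5 \left(- \frac{1}{6}\right) = - \frac{5}{6}$)
$\left(K{\left(24 \right)} + m{\left(J,-9 - 14 \right)}\right)^{2} = \left(-12 - \frac{5}{6}\right)^{2} = \left(- \frac{77}{6}\right)^{2} = \frac{5929}{36}$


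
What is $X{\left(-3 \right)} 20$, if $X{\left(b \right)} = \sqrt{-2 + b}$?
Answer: $20 i \sqrt{5} \approx 44.721 i$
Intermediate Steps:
$X{\left(-3 \right)} 20 = \sqrt{-2 - 3} \cdot 20 = \sqrt{-5} \cdot 20 = i \sqrt{5} \cdot 20 = 20 i \sqrt{5}$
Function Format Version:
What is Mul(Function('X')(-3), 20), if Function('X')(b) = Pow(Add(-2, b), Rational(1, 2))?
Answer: Mul(20, I, Pow(5, Rational(1, 2))) ≈ Mul(44.721, I)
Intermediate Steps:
Mul(Function('X')(-3), 20) = Mul(Pow(Add(-2, -3), Rational(1, 2)), 20) = Mul(Pow(-5, Rational(1, 2)), 20) = Mul(Mul(I, Pow(5, Rational(1, 2))), 20) = Mul(20, I, Pow(5, Rational(1, 2)))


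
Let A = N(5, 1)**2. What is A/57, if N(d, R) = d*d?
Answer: 625/57 ≈ 10.965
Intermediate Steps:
N(d, R) = d**2
A = 625 (A = (5**2)**2 = 25**2 = 625)
A/57 = 625/57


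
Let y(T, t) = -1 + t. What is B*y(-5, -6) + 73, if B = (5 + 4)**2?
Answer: -494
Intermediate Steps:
B = 81 (B = 9**2 = 81)
B*y(-5, -6) + 73 = 81*(-1 - 6) + 73 = 81*(-7) + 73 = -567 + 73 = -494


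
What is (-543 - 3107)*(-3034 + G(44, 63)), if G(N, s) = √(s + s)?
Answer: 11074100 - 10950*√14 ≈ 1.1033e+7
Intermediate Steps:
G(N, s) = √2*√s (G(N, s) = √(2*s) = √2*√s)
(-543 - 3107)*(-3034 + G(44, 63)) = (-543 - 3107)*(-3034 + √2*√63) = -3650*(-3034 + √2*(3*√7)) = -3650*(-3034 + 3*√14) = 11074100 - 10950*√14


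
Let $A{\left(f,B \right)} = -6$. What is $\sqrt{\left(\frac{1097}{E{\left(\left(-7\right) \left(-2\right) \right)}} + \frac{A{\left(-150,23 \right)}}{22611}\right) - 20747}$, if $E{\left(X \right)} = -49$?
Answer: $\frac{9 i \sqrt{713726450246}}{52759} \approx 144.12 i$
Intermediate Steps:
$\sqrt{\left(\frac{1097}{E{\left(\left(-7\right) \left(-2\right) \right)}} + \frac{A{\left(-150,23 \right)}}{22611}\right) - 20747} = \sqrt{\left(\frac{1097}{-49} - \frac{6}{22611}\right) - 20747} = \sqrt{\left(1097 \left(- \frac{1}{49}\right) - \frac{2}{7537}\right) - 20747} = \sqrt{\left(- \frac{1097}{49} - \frac{2}{7537}\right) - 20747} = \sqrt{- \frac{8268187}{369313} - 20747} = \sqrt{- \frac{7670404998}{369313}} = \frac{9 i \sqrt{713726450246}}{52759}$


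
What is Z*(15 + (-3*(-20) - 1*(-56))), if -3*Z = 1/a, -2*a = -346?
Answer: -131/519 ≈ -0.25241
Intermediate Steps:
a = 173 (a = -1/2*(-346) = 173)
Z = -1/519 (Z = -1/3/173 = -1/3*1/173 = -1/519 ≈ -0.0019268)
Z*(15 + (-3*(-20) - 1*(-56))) = -(15 + (-3*(-20) - 1*(-56)))/519 = -(15 + (60 + 56))/519 = -(15 + 116)/519 = -1/519*131 = -131/519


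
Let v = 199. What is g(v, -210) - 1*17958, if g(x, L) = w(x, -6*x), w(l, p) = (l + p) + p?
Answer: -20147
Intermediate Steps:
w(l, p) = l + 2*p
g(x, L) = -11*x (g(x, L) = x + 2*(-6*x) = x - 12*x = -11*x)
g(v, -210) - 1*17958 = -11*199 - 1*17958 = -2189 - 17958 = -20147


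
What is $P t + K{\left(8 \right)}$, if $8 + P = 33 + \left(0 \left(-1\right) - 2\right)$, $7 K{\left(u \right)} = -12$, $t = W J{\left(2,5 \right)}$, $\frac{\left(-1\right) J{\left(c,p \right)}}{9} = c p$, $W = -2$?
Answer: $\frac{28968}{7} \approx 4138.3$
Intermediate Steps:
$J{\left(c,p \right)} = - 9 c p$
$t = 180$ ($t = - 2 \left(\left(-9\right) 2 \cdot 5\right) = \left(-2\right) \left(-90\right) = 180$)
$K{\left(u \right)} = - \frac{12}{7}$ ($K{\left(u \right)} = \frac{1}{7} \left(-12\right) = - \frac{12}{7}$)
$P = 23$ ($P = -8 + \left(33 + \left(0 \left(-1\right) - 2\right)\right) = -8 + \left(33 + \left(0 - 2\right)\right) = -8 + \left(33 - 2\right) = -8 + 31 = 23$)
$P t + K{\left(8 \right)} = 23 \cdot 180 - \frac{12}{7} = 4140 - \frac{12}{7} = \frac{28968}{7}$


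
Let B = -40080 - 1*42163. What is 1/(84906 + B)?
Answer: 1/2663 ≈ 0.00037552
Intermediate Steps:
B = -82243 (B = -40080 - 42163 = -82243)
1/(84906 + B) = 1/(84906 - 82243) = 1/2663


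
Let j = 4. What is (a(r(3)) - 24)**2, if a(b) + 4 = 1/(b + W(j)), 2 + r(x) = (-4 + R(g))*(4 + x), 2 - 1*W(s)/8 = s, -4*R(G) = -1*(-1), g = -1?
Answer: 28643904/36481 ≈ 785.17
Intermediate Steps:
R(G) = -1/4 (R(G) = -(-1)*(-1)/4 = -1/4*1 = -1/4)
W(s) = 16 - 8*s
r(x) = -19 - 17*x/4 (r(x) = -2 + (-4 - 1/4)*(4 + x) = -2 - 17*(4 + x)/4 = -2 + (-17 - 17*x/4) = -19 - 17*x/4)
a(b) = -4 + 1/(-16 + b) (a(b) = -4 + 1/(b + (16 - 8*4)) = -4 + 1/(b + (16 - 32)) = -4 + 1/(b - 16) = -4 + 1/(-16 + b))
(a(r(3)) - 24)**2 = ((65 - 4*(-19 - 17/4*3))/(-16 + (-19 - 17/4*3)) - 24)**2 = ((65 - 4*(-19 - 51/4))/(-16 + (-19 - 51/4)) - 24)**2 = ((65 - 4*(-127/4))/(-16 - 127/4) - 24)**2 = ((65 + 127)/(-191/4) - 24)**2 = (-4/191*192 - 24)**2 = (-768/191 - 24)**2 = (-5352/191)**2 = 28643904/36481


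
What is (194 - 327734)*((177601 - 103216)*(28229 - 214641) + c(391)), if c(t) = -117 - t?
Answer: 4541753859705120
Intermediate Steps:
(194 - 327734)*((177601 - 103216)*(28229 - 214641) + c(391)) = (194 - 327734)*((177601 - 103216)*(28229 - 214641) + (-117 - 1*391)) = -327540*(74385*(-186412) + (-117 - 391)) = -327540*(-13866256620 - 508) = -327540*(-13866257128) = 4541753859705120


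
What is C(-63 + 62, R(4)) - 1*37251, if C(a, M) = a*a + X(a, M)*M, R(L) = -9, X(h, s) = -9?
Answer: -37169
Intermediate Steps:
C(a, M) = a² - 9*M (C(a, M) = a*a - 9*M = a² - 9*M)
C(-63 + 62, R(4)) - 1*37251 = ((-63 + 62)² - 9*(-9)) - 1*37251 = ((-1)² + 81) - 37251 = (1 + 81) - 37251 = 82 - 37251 = -37169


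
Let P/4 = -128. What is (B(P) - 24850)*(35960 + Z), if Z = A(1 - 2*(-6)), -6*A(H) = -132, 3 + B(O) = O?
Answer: -912683430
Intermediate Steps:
P = -512 (P = 4*(-128) = -512)
B(O) = -3 + O
A(H) = 22 (A(H) = -⅙*(-132) = 22)
Z = 22
(B(P) - 24850)*(35960 + Z) = ((-3 - 512) - 24850)*(35960 + 22) = (-515 - 24850)*35982 = -25365*35982 = -912683430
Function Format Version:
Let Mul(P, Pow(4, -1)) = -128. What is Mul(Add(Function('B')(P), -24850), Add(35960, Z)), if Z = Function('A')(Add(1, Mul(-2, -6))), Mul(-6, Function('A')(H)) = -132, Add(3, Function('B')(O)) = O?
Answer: -912683430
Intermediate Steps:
P = -512 (P = Mul(4, -128) = -512)
Function('B')(O) = Add(-3, O)
Function('A')(H) = 22 (Function('A')(H) = Mul(Rational(-1, 6), -132) = 22)
Z = 22
Mul(Add(Function('B')(P), -24850), Add(35960, Z)) = Mul(Add(Add(-3, -512), -24850), Add(35960, 22)) = Mul(Add(-515, -24850), 35982) = Mul(-25365, 35982) = -912683430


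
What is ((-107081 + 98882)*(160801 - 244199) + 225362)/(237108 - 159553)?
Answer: 684005564/77555 ≈ 8819.6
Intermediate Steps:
((-107081 + 98882)*(160801 - 244199) + 225362)/(237108 - 159553) = (-8199*(-83398) + 225362)/77555 = (683780202 + 225362)*(1/77555) = 684005564*(1/77555) = 684005564/77555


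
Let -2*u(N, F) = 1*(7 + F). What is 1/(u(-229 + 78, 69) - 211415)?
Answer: -1/211453 ≈ -4.7292e-6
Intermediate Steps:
u(N, F) = -7/2 - F/2 (u(N, F) = -(7 + F)/2 = -7/2 - F/2)
1/(u(-229 + 78, 69) - 211415) = 1/((-7/2 - 1/2*69) - 211415) = 1/((-7/2 - 69/2) - 211415) = 1/(-38 - 211415) = 1/(-211453) = -1/211453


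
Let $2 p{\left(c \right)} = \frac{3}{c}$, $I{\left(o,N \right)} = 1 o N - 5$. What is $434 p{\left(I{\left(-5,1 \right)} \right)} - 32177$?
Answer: $- \frac{322421}{10} \approx -32242.0$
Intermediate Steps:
$I{\left(o,N \right)} = -5 + N o$ ($I{\left(o,N \right)} = o N - 5 = N o - 5 = -5 + N o$)
$p{\left(c \right)} = \frac{3}{2 c}$ ($p{\left(c \right)} = \frac{3 \frac{1}{c}}{2} = \frac{3}{2 c}$)
$434 p{\left(I{\left(-5,1 \right)} \right)} - 32177 = 434 \frac{3}{2 \left(-5 + 1 \left(-5\right)\right)} - 32177 = 434 \frac{3}{2 \left(-5 - 5\right)} - 32177 = 434 \frac{3}{2 \left(-10\right)} - 32177 = 434 \cdot \frac{3}{2} \left(- \frac{1}{10}\right) - 32177 = 434 \left(- \frac{3}{20}\right) - 32177 = - \frac{651}{10} - 32177 = - \frac{322421}{10}$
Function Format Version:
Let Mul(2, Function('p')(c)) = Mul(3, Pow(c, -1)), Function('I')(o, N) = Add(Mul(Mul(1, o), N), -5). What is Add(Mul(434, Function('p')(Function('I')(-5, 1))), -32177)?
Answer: Rational(-322421, 10) ≈ -32242.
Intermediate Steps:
Function('I')(o, N) = Add(-5, Mul(N, o)) (Function('I')(o, N) = Add(Mul(o, N), -5) = Add(Mul(N, o), -5) = Add(-5, Mul(N, o)))
Function('p')(c) = Mul(Rational(3, 2), Pow(c, -1)) (Function('p')(c) = Mul(Rational(1, 2), Mul(3, Pow(c, -1))) = Mul(Rational(3, 2), Pow(c, -1)))
Add(Mul(434, Function('p')(Function('I')(-5, 1))), -32177) = Add(Mul(434, Mul(Rational(3, 2), Pow(Add(-5, Mul(1, -5)), -1))), -32177) = Add(Mul(434, Mul(Rational(3, 2), Pow(Add(-5, -5), -1))), -32177) = Add(Mul(434, Mul(Rational(3, 2), Pow(-10, -1))), -32177) = Add(Mul(434, Mul(Rational(3, 2), Rational(-1, 10))), -32177) = Add(Mul(434, Rational(-3, 20)), -32177) = Add(Rational(-651, 10), -32177) = Rational(-322421, 10)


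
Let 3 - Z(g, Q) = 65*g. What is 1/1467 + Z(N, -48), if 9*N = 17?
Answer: -58571/489 ≈ -119.78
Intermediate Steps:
N = 17/9 (N = (⅑)*17 = 17/9 ≈ 1.8889)
Z(g, Q) = 3 - 65*g
1/1467 + Z(N, -48) = 1/1467 + (3 - 65*17/9) = 1/1467 + (3 - 1105/9) = 1/1467 - 1078/9 = -58571/489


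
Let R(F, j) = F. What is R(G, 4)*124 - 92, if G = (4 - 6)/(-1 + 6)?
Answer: -708/5 ≈ -141.60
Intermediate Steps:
G = -⅖ (G = -2/5 = -2*⅕ = -⅖ ≈ -0.40000)
R(G, 4)*124 - 92 = -⅖*124 - 92 = -248/5 - 92 = -708/5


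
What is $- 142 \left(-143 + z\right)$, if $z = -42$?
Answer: $26270$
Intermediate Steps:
$- 142 \left(-143 + z\right) = - 142 \left(-143 - 42\right) = \left(-142\right) \left(-185\right) = 26270$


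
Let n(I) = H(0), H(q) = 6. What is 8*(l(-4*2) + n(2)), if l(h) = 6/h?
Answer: 42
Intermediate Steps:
n(I) = 6
8*(l(-4*2) + n(2)) = 8*(6/((-4*2)) + 6) = 8*(6/(-8) + 6) = 8*(6*(-⅛) + 6) = 8*(-¾ + 6) = 8*(21/4) = 42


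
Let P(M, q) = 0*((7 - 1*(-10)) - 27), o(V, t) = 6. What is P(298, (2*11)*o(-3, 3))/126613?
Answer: 0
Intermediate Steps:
P(M, q) = 0 (P(M, q) = 0*((7 + 10) - 27) = 0*(17 - 27) = 0*(-10) = 0)
P(298, (2*11)*o(-3, 3))/126613 = 0/126613 = 0*(1/126613) = 0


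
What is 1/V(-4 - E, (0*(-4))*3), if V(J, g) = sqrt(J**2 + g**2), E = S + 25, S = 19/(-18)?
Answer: 18/503 ≈ 0.035785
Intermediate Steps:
S = -19/18 (S = 19*(-1/18) = -19/18 ≈ -1.0556)
E = 431/18 (E = -19/18 + 25 = 431/18 ≈ 23.944)
1/V(-4 - E, (0*(-4))*3) = 1/(sqrt((-4 - 1*431/18)**2 + ((0*(-4))*3)**2)) = 1/(sqrt((-4 - 431/18)**2 + (0*3)**2)) = 1/(sqrt((-503/18)**2 + 0**2)) = 1/(sqrt(253009/324 + 0)) = 1/(sqrt(253009/324)) = 1/(503/18) = 18/503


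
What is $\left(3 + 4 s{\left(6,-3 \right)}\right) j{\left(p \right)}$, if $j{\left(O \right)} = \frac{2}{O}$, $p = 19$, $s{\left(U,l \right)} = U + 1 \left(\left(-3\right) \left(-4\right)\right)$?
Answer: $\frac{150}{19} \approx 7.8947$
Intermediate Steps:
$s{\left(U,l \right)} = 12 + U$ ($s{\left(U,l \right)} = U + 1 \cdot 12 = U + 12 = 12 + U$)
$\left(3 + 4 s{\left(6,-3 \right)}\right) j{\left(p \right)} = \left(3 + 4 \left(12 + 6\right)\right) \frac{2}{19} = \left(3 + 4 \cdot 18\right) 2 \cdot \frac{1}{19} = \left(3 + 72\right) \frac{2}{19} = 75 \cdot \frac{2}{19} = \frac{150}{19}$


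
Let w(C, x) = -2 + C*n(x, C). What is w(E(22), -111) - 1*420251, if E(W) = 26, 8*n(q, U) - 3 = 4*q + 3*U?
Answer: -1685731/4 ≈ -4.2143e+5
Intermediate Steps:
n(q, U) = 3/8 + q/2 + 3*U/8 (n(q, U) = 3/8 + (4*q + 3*U)/8 = 3/8 + (3*U + 4*q)/8 = 3/8 + (q/2 + 3*U/8) = 3/8 + q/2 + 3*U/8)
w(C, x) = -2 + C*(3/8 + x/2 + 3*C/8)
w(E(22), -111) - 1*420251 = (-2 + (⅛)*26*(3 + 3*26 + 4*(-111))) - 1*420251 = (-2 + (⅛)*26*(3 + 78 - 444)) - 420251 = (-2 + (⅛)*26*(-363)) - 420251 = (-2 - 4719/4) - 420251 = -4727/4 - 420251 = -1685731/4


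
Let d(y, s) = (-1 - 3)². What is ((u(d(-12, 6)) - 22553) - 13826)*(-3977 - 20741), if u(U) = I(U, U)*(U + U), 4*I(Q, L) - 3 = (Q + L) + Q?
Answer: 889131178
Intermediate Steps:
I(Q, L) = ¾ + Q/2 + L/4 (I(Q, L) = ¾ + ((Q + L) + Q)/4 = ¾ + ((L + Q) + Q)/4 = ¾ + (L + 2*Q)/4 = ¾ + (Q/2 + L/4) = ¾ + Q/2 + L/4)
d(y, s) = 16 (d(y, s) = (-4)² = 16)
u(U) = 2*U*(¾ + 3*U/4) (u(U) = (¾ + U/2 + U/4)*(U + U) = (¾ + 3*U/4)*(2*U) = 2*U*(¾ + 3*U/4))
((u(d(-12, 6)) - 22553) - 13826)*(-3977 - 20741) = (((3/2)*16*(1 + 16) - 22553) - 13826)*(-3977 - 20741) = (((3/2)*16*17 - 22553) - 13826)*(-24718) = ((408 - 22553) - 13826)*(-24718) = (-22145 - 13826)*(-24718) = -35971*(-24718) = 889131178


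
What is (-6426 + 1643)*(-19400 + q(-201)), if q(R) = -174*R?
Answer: -74490442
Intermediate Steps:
(-6426 + 1643)*(-19400 + q(-201)) = (-6426 + 1643)*(-19400 - 174*(-201)) = -4783*(-19400 + 34974) = -4783*15574 = -74490442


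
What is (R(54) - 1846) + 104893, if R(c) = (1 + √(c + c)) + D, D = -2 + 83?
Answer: 103129 + 6*√3 ≈ 1.0314e+5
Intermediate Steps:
D = 81
R(c) = 82 + √2*√c (R(c) = (1 + √(c + c)) + 81 = (1 + √(2*c)) + 81 = (1 + √2*√c) + 81 = 82 + √2*√c)
(R(54) - 1846) + 104893 = ((82 + √2*√54) - 1846) + 104893 = ((82 + √2*(3*√6)) - 1846) + 104893 = ((82 + 6*√3) - 1846) + 104893 = (-1764 + 6*√3) + 104893 = 103129 + 6*√3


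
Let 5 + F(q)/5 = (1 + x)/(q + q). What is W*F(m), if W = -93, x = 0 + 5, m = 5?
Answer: 2046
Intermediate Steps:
x = 5
F(q) = -25 + 15/q (F(q) = -25 + 5*((1 + 5)/(q + q)) = -25 + 5*(6/((2*q))) = -25 + 5*(6*(1/(2*q))) = -25 + 5*(3/q) = -25 + 15/q)
W*F(m) = -93*(-25 + 15/5) = -93*(-25 + 15*(⅕)) = -93*(-25 + 3) = -93*(-22) = 2046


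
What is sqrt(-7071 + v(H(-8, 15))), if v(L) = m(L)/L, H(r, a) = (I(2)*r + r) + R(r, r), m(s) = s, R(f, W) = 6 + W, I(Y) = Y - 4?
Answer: I*sqrt(7070) ≈ 84.083*I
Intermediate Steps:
I(Y) = -4 + Y
H(r, a) = 6 (H(r, a) = ((-4 + 2)*r + r) + (6 + r) = (-2*r + r) + (6 + r) = -r + (6 + r) = 6)
v(L) = 1 (v(L) = L/L = 1)
sqrt(-7071 + v(H(-8, 15))) = sqrt(-7071 + 1) = sqrt(-7070) = I*sqrt(7070)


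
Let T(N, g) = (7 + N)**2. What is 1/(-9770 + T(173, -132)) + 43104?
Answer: 975443521/22630 ≈ 43104.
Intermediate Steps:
1/(-9770 + T(173, -132)) + 43104 = 1/(-9770 + (7 + 173)**2) + 43104 = 1/(-9770 + 180**2) + 43104 = 1/(-9770 + 32400) + 43104 = 1/22630 + 43104 = 975443521/22630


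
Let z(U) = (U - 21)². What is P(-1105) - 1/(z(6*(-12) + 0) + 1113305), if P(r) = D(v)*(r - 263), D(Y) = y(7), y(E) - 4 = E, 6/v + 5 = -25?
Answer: -16883163793/1121954 ≈ -15048.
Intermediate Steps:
v = -⅕ (v = 6/(-5 - 25) = 6/(-30) = 6*(-1/30) = -⅕ ≈ -0.20000)
y(E) = 4 + E
D(Y) = 11 (D(Y) = 4 + 7 = 11)
z(U) = (-21 + U)²
P(r) = -2893 + 11*r (P(r) = 11*(r - 263) = 11*(-263 + r) = -2893 + 11*r)
P(-1105) - 1/(z(6*(-12) + 0) + 1113305) = (-2893 + 11*(-1105)) - 1/((-21 + (6*(-12) + 0))² + 1113305) = (-2893 - 12155) - 1/((-21 + (-72 + 0))² + 1113305) = -15048 - 1/((-21 - 72)² + 1113305) = -15048 - 1/((-93)² + 1113305) = -15048 - 1/(8649 + 1113305) = -15048 - 1/1121954 = -16883163793/1121954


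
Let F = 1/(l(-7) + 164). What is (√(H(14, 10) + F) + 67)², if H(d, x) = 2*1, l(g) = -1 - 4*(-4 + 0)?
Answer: (11993 + √64261)²/32041 ≈ 4680.8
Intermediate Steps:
l(g) = 15 (l(g) = -1 - 4*(-4) = -1 + 16 = 15)
H(d, x) = 2
F = 1/179 (F = 1/(15 + 164) = 1/179 ≈ 0.0055866)
(√(H(14, 10) + F) + 67)² = (√(2 + 1/179) + 67)² = (√(359/179) + 67)² = (√64261/179 + 67)² = (67 + √64261/179)²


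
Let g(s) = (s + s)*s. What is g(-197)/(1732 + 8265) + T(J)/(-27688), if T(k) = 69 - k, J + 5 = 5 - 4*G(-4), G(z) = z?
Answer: 2148557343/276796936 ≈ 7.7622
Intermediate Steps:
J = 16 (J = -5 + (5 - 4*(-4)) = -5 + (5 + 16) = -5 + 21 = 16)
g(s) = 2*s² (g(s) = (2*s)*s = 2*s²)
g(-197)/(1732 + 8265) + T(J)/(-27688) = (2*(-197)²)/(1732 + 8265) + (69 - 1*16)/(-27688) = (2*38809)/9997 + (69 - 16)*(-1/27688) = 77618*(1/9997) + 53*(-1/27688) = 77618/9997 - 53/27688 = 2148557343/276796936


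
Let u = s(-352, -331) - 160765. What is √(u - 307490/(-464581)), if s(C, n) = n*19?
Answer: 18*I*√658485676309/35737 ≈ 408.72*I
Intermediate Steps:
s(C, n) = 19*n
u = -167054 (u = 19*(-331) - 160765 = -6289 - 160765 = -167054)
√(u - 307490/(-464581)) = √(-167054 - 307490/(-464581)) = √(-167054 - 307490*(-1/464581)) = √(-167054 + 307490/464581) = √(-77609806884/464581) = 18*I*√658485676309/35737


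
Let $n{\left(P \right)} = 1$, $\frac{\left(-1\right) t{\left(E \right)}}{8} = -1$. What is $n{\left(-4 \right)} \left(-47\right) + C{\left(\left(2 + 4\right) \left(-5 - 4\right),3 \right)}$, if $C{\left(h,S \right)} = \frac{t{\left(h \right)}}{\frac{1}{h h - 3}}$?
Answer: $23257$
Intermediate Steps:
$t{\left(E \right)} = 8$ ($t{\left(E \right)} = \left(-8\right) \left(-1\right) = 8$)
$C{\left(h,S \right)} = -24 + 8 h^{2}$ ($C{\left(h,S \right)} = \frac{8}{\frac{1}{h h - 3}} = \frac{8}{\frac{1}{h^{2} - 3}} = \frac{8}{\frac{1}{-3 + h^{2}}} = 8 \left(-3 + h^{2}\right) = -24 + 8 h^{2}$)
$n{\left(-4 \right)} \left(-47\right) + C{\left(\left(2 + 4\right) \left(-5 - 4\right),3 \right)} = 1 \left(-47\right) - \left(24 - 8 \left(\left(2 + 4\right) \left(-5 - 4\right)\right)^{2}\right) = -47 - \left(24 - 8 \left(6 \left(-9\right)\right)^{2}\right) = -47 - \left(24 - 8 \left(-54\right)^{2}\right) = -47 + \left(-24 + 8 \cdot 2916\right) = -47 + \left(-24 + 23328\right) = -47 + 23304 = 23257$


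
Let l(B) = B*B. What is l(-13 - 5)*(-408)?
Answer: -132192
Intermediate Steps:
l(B) = B²
l(-13 - 5)*(-408) = (-13 - 5)²*(-408) = (-18)²*(-408) = 324*(-408) = -132192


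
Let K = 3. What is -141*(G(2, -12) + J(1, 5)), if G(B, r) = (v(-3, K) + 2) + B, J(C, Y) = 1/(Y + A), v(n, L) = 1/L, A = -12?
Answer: -4136/7 ≈ -590.86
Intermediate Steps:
J(C, Y) = 1/(-12 + Y) (J(C, Y) = 1/(Y - 12) = 1/(-12 + Y))
G(B, r) = 7/3 + B (G(B, r) = (1/3 + 2) + B = (⅓ + 2) + B = 7/3 + B)
-141*(G(2, -12) + J(1, 5)) = -141*((7/3 + 2) + 1/(-12 + 5)) = -141*(13/3 + 1/(-7)) = -141*(13/3 - ⅐) = -141*88/21 = -4136/7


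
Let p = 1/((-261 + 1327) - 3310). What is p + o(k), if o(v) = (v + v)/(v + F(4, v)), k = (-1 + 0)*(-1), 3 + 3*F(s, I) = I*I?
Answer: 13463/2244 ≈ 5.9996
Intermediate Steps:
F(s, I) = -1 + I²/3 (F(s, I) = -1 + (I*I)/3 = -1 + I²/3)
k = 1 (k = -1*(-1) = 1)
p = -1/2244 (p = 1/(1066 - 3310) = 1/(-2244) = -1/2244 ≈ -0.00044563)
o(v) = 2*v/(-1 + v + v²/3) (o(v) = (v + v)/(v + (-1 + v²/3)) = (2*v)/(-1 + v + v²/3) = 2*v/(-1 + v + v²/3))
p + o(k) = -1/2244 + 6*1/(-3 + 1² + 3*1) = -1/2244 + 6*1/(-3 + 1 + 3) = -1/2244 + 6*1/1 = -1/2244 + 6*1*1 = -1/2244 + 6 = 13463/2244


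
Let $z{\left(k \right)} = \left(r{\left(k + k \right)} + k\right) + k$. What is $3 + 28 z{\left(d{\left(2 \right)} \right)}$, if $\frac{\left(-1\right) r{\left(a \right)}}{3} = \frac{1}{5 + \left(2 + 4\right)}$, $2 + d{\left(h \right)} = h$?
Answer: $- \frac{51}{11} \approx -4.6364$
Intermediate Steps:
$d{\left(h \right)} = -2 + h$
$r{\left(a \right)} = - \frac{3}{11}$ ($r{\left(a \right)} = - \frac{3}{5 + \left(2 + 4\right)} = - \frac{3}{5 + 6} = - \frac{3}{11}$)
$z{\left(k \right)} = - \frac{3}{11} + 2 k$ ($z{\left(k \right)} = \left(- \frac{3}{11} + k\right) + k = - \frac{3}{11} + 2 k$)
$3 + 28 z{\left(d{\left(2 \right)} \right)} = 3 + 28 \left(- \frac{3}{11} + 2 \left(-2 + 2\right)\right) = 3 + 28 \left(- \frac{3}{11} + 2 \cdot 0\right) = 3 + 28 \left(- \frac{3}{11} + 0\right) = 3 + 28 \left(- \frac{3}{11}\right) = 3 - \frac{84}{11} = - \frac{51}{11}$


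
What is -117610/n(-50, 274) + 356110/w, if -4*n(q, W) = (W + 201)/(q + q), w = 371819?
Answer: -36824597650/371819 ≈ -99039.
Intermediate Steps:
n(q, W) = -(201 + W)/(8*q) (n(q, W) = -(W + 201)/(4*(q + q)) = -(201 + W)/(4*(2*q)) = -(201 + W)*1/(2*q)/4 = -(201 + W)/(8*q))
-117610/n(-50, 274) + 356110/w = -117610*(-400/(-201 - 1*274)) + 356110/371819 = -117610*(-400/(-201 - 274)) + 356110*(1/371819) = -117610/((⅛)*(-1/50)*(-475)) + 356110/371819 = -117610/19/16 + 356110/371819 = -117610*16/19 + 356110/371819 = -99040 + 356110/371819 = -36824597650/371819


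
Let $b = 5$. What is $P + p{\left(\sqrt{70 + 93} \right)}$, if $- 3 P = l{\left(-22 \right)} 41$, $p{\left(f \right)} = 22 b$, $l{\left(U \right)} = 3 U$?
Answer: $1012$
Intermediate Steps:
$p{\left(f \right)} = 110$ ($p{\left(f \right)} = 22 \cdot 5 = 110$)
$P = 902$ ($P = - \frac{3 \left(-22\right) 41}{3} = - \frac{\left(-66\right) 41}{3} = \left(- \frac{1}{3}\right) \left(-2706\right) = 902$)
$P + p{\left(\sqrt{70 + 93} \right)} = 902 + 110 = 1012$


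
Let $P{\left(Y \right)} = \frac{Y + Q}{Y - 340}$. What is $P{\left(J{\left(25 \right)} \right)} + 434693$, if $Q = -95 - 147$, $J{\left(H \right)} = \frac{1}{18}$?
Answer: $\frac{2659890822}{6119} \approx 4.3469 \cdot 10^{5}$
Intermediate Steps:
$J{\left(H \right)} = \frac{1}{18}$
$Q = -242$
$P{\left(Y \right)} = \frac{-242 + Y}{-340 + Y}$ ($P{\left(Y \right)} = \frac{Y - 242}{Y - 340} = \frac{-242 + Y}{-340 + Y}$)
$P{\left(J{\left(25 \right)} \right)} + 434693 = \frac{-242 + \frac{1}{18}}{-340 + \frac{1}{18}} + 434693 = \frac{1}{- \frac{6119}{18}} \left(- \frac{4355}{18}\right) + 434693 = \left(- \frac{18}{6119}\right) \left(- \frac{4355}{18}\right) + 434693 = \frac{4355}{6119} + 434693 = \frac{2659890822}{6119}$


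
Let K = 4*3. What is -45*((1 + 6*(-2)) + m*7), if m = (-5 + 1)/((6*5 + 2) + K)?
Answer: 5760/11 ≈ 523.64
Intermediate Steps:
K = 12
m = -1/11 (m = (-5 + 1)/((6*5 + 2) + 12) = -4/((30 + 2) + 12) = -4/(32 + 12) = -4/44 = -4*1/44 = -1/11 ≈ -0.090909)
-45*((1 + 6*(-2)) + m*7) = -45*((1 + 6*(-2)) - 1/11*7) = -45*((1 - 12) - 7/11) = -45*(-11 - 7/11) = -45*(-128/11) = 5760/11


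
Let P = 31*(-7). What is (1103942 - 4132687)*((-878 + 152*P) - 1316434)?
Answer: 4089702258520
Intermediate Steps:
P = -217
(1103942 - 4132687)*((-878 + 152*P) - 1316434) = (1103942 - 4132687)*((-878 + 152*(-217)) - 1316434) = -3028745*((-878 - 32984) - 1316434) = -3028745*(-33862 - 1316434) = -3028745*(-1350296) = 4089702258520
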